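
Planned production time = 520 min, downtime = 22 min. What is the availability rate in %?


Formula: Availability = (Planned Time - Downtime) / Planned Time * 100
Uptime = 520 - 22 = 498 min
Availability = 498 / 520 * 100 = 95.8%

95.8%


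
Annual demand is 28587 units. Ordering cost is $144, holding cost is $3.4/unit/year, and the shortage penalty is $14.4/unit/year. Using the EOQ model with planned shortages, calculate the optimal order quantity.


Formula: EOQ* = sqrt(2DS/H) * sqrt((H+P)/P)
Base EOQ = sqrt(2*28587*144/3.4) = 1556.11 units
Correction = sqrt((3.4+14.4)/14.4) = 1.11181
EOQ* = 1556.11 * 1.11181 = 1730.1 units

1730.1 units


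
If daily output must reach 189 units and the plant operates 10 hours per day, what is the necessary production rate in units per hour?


Formula: Production Rate = Daily Demand / Available Hours
Rate = 189 units/day / 10 hours/day
Rate = 18.9 units/hour

18.9 units/hour


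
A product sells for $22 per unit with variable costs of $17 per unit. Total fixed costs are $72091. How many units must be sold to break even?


Formula: BEQ = Fixed Costs / (Price - Variable Cost)
Contribution margin = $22 - $17 = $5/unit
BEQ = ceil($72091 / $5/unit) = ceil(14418.2) = 14419 units

14419 units


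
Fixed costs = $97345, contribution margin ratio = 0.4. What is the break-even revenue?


Formula: BER = Fixed Costs / Contribution Margin Ratio
BER = $97345 / 0.4
BER = $243362.50 (to the nearest cent)

$243362.50


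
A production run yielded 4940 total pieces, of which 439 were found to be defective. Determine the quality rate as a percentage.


Formula: Quality Rate = Good Pieces / Total Pieces * 100
Good pieces = 4940 - 439 = 4501
QR = 4501 / 4940 * 100 = 91.1%

91.1%


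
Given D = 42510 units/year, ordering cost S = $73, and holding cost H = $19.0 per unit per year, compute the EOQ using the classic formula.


Formula: EOQ = sqrt(2 * D * S / H)
Numerator: 2 * 42510 * 73 = 6206460
2DS/H = 6206460 / 19.0 = 326655.8
EOQ = sqrt(326655.8) = 571.5 units

571.5 units


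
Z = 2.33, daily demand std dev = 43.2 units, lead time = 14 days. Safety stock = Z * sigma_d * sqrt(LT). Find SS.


Formula: SS = z * sigma_d * sqrt(LT)
sqrt(LT) = sqrt(14) = 3.7417
SS = 2.33 * 43.2 * 3.7417
SS = 376.6 units

376.6 units


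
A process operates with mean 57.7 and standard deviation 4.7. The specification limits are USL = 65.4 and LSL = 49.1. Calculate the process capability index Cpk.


Cpu = (65.4 - 57.7) / (3 * 4.7) = 0.55
Cpl = (57.7 - 49.1) / (3 * 4.7) = 0.61
Cpk = min(0.55, 0.61) = 0.55

0.55


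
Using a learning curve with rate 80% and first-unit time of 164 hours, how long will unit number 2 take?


Formula: T_n = T_1 * (learning_rate)^(log2(n)) where learning_rate = rate/100
Doublings = log2(2) = 1
T_n = 164 * 0.8^1
T_n = 164 * 0.8 = 131.2 hours

131.2 hours


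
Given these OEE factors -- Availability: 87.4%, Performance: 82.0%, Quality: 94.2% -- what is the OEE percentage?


Formula: OEE = Availability * Performance * Quality / 10000
A * P = 87.4% * 82.0% / 100 = 71.67%
OEE = 71.67% * 94.2% / 100 = 67.5%

67.5%


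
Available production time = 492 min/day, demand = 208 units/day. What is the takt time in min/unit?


Formula: Takt Time = Available Production Time / Customer Demand
Takt = 492 min/day / 208 units/day
Takt = 2.37 min/unit

2.37 min/unit


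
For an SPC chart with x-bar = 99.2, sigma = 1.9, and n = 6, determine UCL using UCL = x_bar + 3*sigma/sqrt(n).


UCL = 99.2 + 3 * 1.9 / sqrt(6)

101.53


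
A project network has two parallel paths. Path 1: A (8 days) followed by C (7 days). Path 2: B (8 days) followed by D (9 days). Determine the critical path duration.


Path 1 = 8 + 7 = 15 days
Path 2 = 8 + 9 = 17 days
Duration = max(15, 17) = 17 days

17 days


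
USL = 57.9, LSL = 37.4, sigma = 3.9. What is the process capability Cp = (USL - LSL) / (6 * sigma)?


Cp = (57.9 - 37.4) / (6 * 3.9)

0.88


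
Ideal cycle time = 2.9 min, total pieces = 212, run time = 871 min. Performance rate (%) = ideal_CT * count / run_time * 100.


Formula: Performance = (Ideal CT * Total Count) / Run Time * 100
Ideal output time = 2.9 * 212 = 614.8 min
Performance = 614.8 / 871 * 100 = 70.6%

70.6%


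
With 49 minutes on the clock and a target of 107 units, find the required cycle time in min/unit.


Formula: CT = Available Time / Number of Units
CT = 49 min / 107 units
CT = 0.46 min/unit

0.46 min/unit


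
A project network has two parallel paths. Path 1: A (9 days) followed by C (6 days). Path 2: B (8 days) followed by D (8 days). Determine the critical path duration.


Path 1 = 9 + 6 = 15 days
Path 2 = 8 + 8 = 16 days
Duration = max(15, 16) = 16 days

16 days


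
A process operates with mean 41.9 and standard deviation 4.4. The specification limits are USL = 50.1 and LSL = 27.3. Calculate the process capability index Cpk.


Cpu = (50.1 - 41.9) / (3 * 4.4) = 0.62
Cpl = (41.9 - 27.3) / (3 * 4.4) = 1.11
Cpk = min(0.62, 1.11) = 0.62

0.62


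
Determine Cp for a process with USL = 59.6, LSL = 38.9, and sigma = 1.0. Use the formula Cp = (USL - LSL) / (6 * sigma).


Cp = (59.6 - 38.9) / (6 * 1.0)

3.45


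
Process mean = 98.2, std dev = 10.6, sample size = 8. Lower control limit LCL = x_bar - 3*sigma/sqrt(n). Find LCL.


LCL = 98.2 - 3 * 10.6 / sqrt(8)

86.96


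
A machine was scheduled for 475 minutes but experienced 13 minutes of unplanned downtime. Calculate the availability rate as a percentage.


Formula: Availability = (Planned Time - Downtime) / Planned Time * 100
Uptime = 475 - 13 = 462 min
Availability = 462 / 475 * 100 = 97.3%

97.3%


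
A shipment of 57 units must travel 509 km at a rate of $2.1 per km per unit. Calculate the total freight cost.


TC = dist * cost * units = 509 * 2.1 * 57 = $60927.30

$60927.30


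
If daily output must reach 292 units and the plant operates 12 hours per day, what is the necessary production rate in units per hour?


Formula: Production Rate = Daily Demand / Available Hours
Rate = 292 units/day / 12 hours/day
Rate = 24.3 units/hour

24.3 units/hour


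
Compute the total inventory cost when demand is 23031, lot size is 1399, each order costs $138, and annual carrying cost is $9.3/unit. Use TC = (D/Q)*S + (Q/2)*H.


TC = 23031/1399 * 138 + 1399/2 * 9.3

$8777.17


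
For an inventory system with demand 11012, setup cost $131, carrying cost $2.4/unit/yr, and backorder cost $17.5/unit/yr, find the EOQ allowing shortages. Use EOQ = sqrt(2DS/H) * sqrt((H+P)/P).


Formula: EOQ* = sqrt(2DS/H) * sqrt((H+P)/P)
Base EOQ = sqrt(2*11012*131/2.4) = 1096.42 units
Correction = sqrt((2.4+17.5)/17.5) = 1.06637
EOQ* = 1096.42 * 1.06637 = 1169.2 units

1169.2 units


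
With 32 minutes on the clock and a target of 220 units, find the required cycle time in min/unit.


Formula: CT = Available Time / Number of Units
CT = 32 min / 220 units
CT = 0.15 min/unit

0.15 min/unit


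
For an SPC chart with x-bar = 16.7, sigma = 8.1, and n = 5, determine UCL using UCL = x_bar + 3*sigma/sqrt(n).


UCL = 16.7 + 3 * 8.1 / sqrt(5)

27.57


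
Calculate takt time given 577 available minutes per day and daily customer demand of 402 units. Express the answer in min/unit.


Formula: Takt Time = Available Production Time / Customer Demand
Takt = 577 min/day / 402 units/day
Takt = 1.44 min/unit

1.44 min/unit


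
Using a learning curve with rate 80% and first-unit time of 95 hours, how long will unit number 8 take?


Formula: T_n = T_1 * (learning_rate)^(log2(n)) where learning_rate = rate/100
Doublings = log2(8) = 3
T_n = 95 * 0.8^3
T_n = 95 * 0.512 = 48.6 hours

48.6 hours


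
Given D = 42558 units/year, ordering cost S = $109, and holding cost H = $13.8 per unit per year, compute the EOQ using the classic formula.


Formula: EOQ = sqrt(2 * D * S / H)
Numerator: 2 * 42558 * 109 = 9277644
2DS/H = 9277644 / 13.8 = 672293.0
EOQ = sqrt(672293.0) = 819.9 units

819.9 units


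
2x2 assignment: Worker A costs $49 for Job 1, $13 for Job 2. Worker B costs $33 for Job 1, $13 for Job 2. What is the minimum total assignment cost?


Option 1: A->1 + B->2 = $49 + $13 = $62
Option 2: A->2 + B->1 = $13 + $33 = $46
Min cost = min($62, $46) = $46

$46


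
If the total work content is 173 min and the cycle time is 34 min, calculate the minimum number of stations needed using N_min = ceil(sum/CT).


Formula: N_min = ceil(Sum of Task Times / Cycle Time)
N_min = ceil(173 min / 34 min) = ceil(5.0882)
N_min = 6 stations

6


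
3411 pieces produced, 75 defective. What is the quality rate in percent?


Formula: Quality Rate = Good Pieces / Total Pieces * 100
Good pieces = 3411 - 75 = 3336
QR = 3336 / 3411 * 100 = 97.8%

97.8%


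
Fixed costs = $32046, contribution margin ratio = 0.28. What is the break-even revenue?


Formula: BER = Fixed Costs / Contribution Margin Ratio
BER = $32046 / 0.28
BER = $114450.00 (to the nearest cent)

$114450.00


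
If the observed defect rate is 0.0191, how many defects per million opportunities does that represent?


DPMO = defect_rate * 1000000 = 0.0191 * 1000000

19100


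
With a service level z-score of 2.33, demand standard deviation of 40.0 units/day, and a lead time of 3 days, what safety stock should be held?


Formula: SS = z * sigma_d * sqrt(LT)
sqrt(LT) = sqrt(3) = 1.7321
SS = 2.33 * 40.0 * 1.7321
SS = 161.4 units

161.4 units


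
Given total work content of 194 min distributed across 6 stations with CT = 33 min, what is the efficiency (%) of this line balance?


Formula: Efficiency = Sum of Task Times / (N_stations * CT) * 100
Total station capacity = 6 stations * 33 min = 198 min
Efficiency = 194 / 198 * 100 = 98.0%

98.0%


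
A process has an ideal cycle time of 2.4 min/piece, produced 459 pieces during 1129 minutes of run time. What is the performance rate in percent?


Formula: Performance = (Ideal CT * Total Count) / Run Time * 100
Ideal output time = 2.4 * 459 = 1101.6 min
Performance = 1101.6 / 1129 * 100 = 97.6%

97.6%


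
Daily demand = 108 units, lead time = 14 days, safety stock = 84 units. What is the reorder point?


Formula: ROP = (Daily Demand * Lead Time) + Safety Stock
Demand during lead time = 108 * 14 = 1512 units
ROP = 1512 + 84 = 1596 units

1596 units


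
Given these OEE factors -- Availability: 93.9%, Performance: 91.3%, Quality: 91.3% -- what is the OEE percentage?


Formula: OEE = Availability * Performance * Quality / 10000
A * P = 93.9% * 91.3% / 100 = 85.73%
OEE = 85.73% * 91.3% / 100 = 78.3%

78.3%


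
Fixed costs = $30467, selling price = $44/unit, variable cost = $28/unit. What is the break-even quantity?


Formula: BEQ = Fixed Costs / (Price - Variable Cost)
Contribution margin = $44 - $28 = $16/unit
BEQ = ceil($30467 / $16/unit) = ceil(1904.19) = 1905 units

1905 units


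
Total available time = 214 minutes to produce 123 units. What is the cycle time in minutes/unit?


Formula: CT = Available Time / Number of Units
CT = 214 min / 123 units
CT = 1.74 min/unit

1.74 min/unit


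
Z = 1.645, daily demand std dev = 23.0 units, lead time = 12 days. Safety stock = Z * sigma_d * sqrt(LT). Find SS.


Formula: SS = z * sigma_d * sqrt(LT)
sqrt(LT) = sqrt(12) = 3.4641
SS = 1.645 * 23.0 * 3.4641
SS = 131.1 units

131.1 units


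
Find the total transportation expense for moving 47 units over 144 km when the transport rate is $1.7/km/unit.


TC = dist * cost * units = 144 * 1.7 * 47 = $11505.60

$11505.60


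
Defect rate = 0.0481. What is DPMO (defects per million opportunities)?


DPMO = defect_rate * 1000000 = 0.0481 * 1000000

48100


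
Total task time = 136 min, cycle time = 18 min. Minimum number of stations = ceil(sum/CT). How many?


Formula: N_min = ceil(Sum of Task Times / Cycle Time)
N_min = ceil(136 min / 18 min) = ceil(7.5556)
N_min = 8 stations

8


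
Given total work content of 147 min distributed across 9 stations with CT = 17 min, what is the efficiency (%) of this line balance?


Formula: Efficiency = Sum of Task Times / (N_stations * CT) * 100
Total station capacity = 9 stations * 17 min = 153 min
Efficiency = 147 / 153 * 100 = 96.1%

96.1%


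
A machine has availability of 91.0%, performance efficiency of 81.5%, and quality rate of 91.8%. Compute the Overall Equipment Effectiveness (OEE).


Formula: OEE = Availability * Performance * Quality / 10000
A * P = 91.0% * 81.5% / 100 = 74.17%
OEE = 74.17% * 91.8% / 100 = 68.1%

68.1%


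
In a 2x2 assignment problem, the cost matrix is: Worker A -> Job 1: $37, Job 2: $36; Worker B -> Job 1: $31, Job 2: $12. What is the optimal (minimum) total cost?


Option 1: A->1 + B->2 = $37 + $12 = $49
Option 2: A->2 + B->1 = $36 + $31 = $67
Min cost = min($49, $67) = $49

$49


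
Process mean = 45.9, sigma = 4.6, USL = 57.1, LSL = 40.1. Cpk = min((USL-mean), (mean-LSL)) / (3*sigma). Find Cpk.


Cpu = (57.1 - 45.9) / (3 * 4.6) = 0.81
Cpl = (45.9 - 40.1) / (3 * 4.6) = 0.42
Cpk = min(0.81, 0.42) = 0.42

0.42


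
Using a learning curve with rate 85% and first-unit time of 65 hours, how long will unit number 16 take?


Formula: T_n = T_1 * (learning_rate)^(log2(n)) where learning_rate = rate/100
Doublings = log2(16) = 4
T_n = 65 * 0.85^4
T_n = 65 * 0.522 = 33.9 hours

33.9 hours


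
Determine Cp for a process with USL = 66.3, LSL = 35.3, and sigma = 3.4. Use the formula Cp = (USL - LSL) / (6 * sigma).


Cp = (66.3 - 35.3) / (6 * 3.4)

1.52


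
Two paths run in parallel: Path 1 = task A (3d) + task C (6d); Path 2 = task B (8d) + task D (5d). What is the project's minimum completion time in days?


Path 1 = 3 + 6 = 9 days
Path 2 = 8 + 5 = 13 days
Duration = max(9, 13) = 13 days

13 days


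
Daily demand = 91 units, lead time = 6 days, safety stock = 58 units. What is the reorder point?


Formula: ROP = (Daily Demand * Lead Time) + Safety Stock
Demand during lead time = 91 * 6 = 546 units
ROP = 546 + 58 = 604 units

604 units


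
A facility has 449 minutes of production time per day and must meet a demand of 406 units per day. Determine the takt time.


Formula: Takt Time = Available Production Time / Customer Demand
Takt = 449 min/day / 406 units/day
Takt = 1.11 min/unit

1.11 min/unit


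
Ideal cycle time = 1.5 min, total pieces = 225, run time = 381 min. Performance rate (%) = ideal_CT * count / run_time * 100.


Formula: Performance = (Ideal CT * Total Count) / Run Time * 100
Ideal output time = 1.5 * 225 = 337.5 min
Performance = 337.5 / 381 * 100 = 88.6%

88.6%


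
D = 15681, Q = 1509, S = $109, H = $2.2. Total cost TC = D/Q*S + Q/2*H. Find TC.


TC = 15681/1509 * 109 + 1509/2 * 2.2

$2792.59


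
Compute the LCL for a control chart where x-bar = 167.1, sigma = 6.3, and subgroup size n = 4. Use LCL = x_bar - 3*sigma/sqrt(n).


LCL = 167.1 - 3 * 6.3 / sqrt(4)

157.65


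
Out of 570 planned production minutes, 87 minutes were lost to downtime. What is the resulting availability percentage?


Formula: Availability = (Planned Time - Downtime) / Planned Time * 100
Uptime = 570 - 87 = 483 min
Availability = 483 / 570 * 100 = 84.7%

84.7%


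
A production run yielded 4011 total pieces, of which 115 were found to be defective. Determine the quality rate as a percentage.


Formula: Quality Rate = Good Pieces / Total Pieces * 100
Good pieces = 4011 - 115 = 3896
QR = 3896 / 4011 * 100 = 97.1%

97.1%


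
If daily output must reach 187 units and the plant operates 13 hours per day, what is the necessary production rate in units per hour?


Formula: Production Rate = Daily Demand / Available Hours
Rate = 187 units/day / 13 hours/day
Rate = 14.4 units/hour

14.4 units/hour


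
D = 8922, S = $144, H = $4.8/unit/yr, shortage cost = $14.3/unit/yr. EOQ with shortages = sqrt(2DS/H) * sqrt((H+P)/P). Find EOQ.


Formula: EOQ* = sqrt(2DS/H) * sqrt((H+P)/P)
Base EOQ = sqrt(2*8922*144/4.8) = 731.66 units
Correction = sqrt((4.8+14.3)/14.3) = 1.15571
EOQ* = 731.66 * 1.15571 = 845.6 units

845.6 units


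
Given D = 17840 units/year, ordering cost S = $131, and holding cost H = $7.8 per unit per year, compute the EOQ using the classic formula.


Formula: EOQ = sqrt(2 * D * S / H)
Numerator: 2 * 17840 * 131 = 4674080
2DS/H = 4674080 / 7.8 = 599241.0
EOQ = sqrt(599241.0) = 774.1 units

774.1 units


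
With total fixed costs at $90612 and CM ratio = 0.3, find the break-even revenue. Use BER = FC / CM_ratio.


Formula: BER = Fixed Costs / Contribution Margin Ratio
BER = $90612 / 0.3
BER = $302040.00 (to the nearest cent)

$302040.00


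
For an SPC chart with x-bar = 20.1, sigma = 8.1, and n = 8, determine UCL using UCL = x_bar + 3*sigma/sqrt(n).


UCL = 20.1 + 3 * 8.1 / sqrt(8)

28.69


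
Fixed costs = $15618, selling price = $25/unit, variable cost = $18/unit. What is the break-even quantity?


Formula: BEQ = Fixed Costs / (Price - Variable Cost)
Contribution margin = $25 - $18 = $7/unit
BEQ = ceil($15618 / $7/unit) = ceil(2231.14) = 2232 units

2232 units


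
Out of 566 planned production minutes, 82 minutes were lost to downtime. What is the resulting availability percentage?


Formula: Availability = (Planned Time - Downtime) / Planned Time * 100
Uptime = 566 - 82 = 484 min
Availability = 484 / 566 * 100 = 85.5%

85.5%


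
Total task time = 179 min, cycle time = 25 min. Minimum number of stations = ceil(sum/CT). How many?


Formula: N_min = ceil(Sum of Task Times / Cycle Time)
N_min = ceil(179 min / 25 min) = ceil(7.16)
N_min = 8 stations

8


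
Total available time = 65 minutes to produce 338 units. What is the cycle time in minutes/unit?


Formula: CT = Available Time / Number of Units
CT = 65 min / 338 units
CT = 0.19 min/unit

0.19 min/unit


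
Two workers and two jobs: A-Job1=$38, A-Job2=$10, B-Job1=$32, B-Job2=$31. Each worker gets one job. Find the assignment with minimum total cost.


Option 1: A->1 + B->2 = $38 + $31 = $69
Option 2: A->2 + B->1 = $10 + $32 = $42
Min cost = min($69, $42) = $42

$42


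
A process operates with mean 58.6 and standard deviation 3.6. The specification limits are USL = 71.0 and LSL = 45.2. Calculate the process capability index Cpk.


Cpu = (71.0 - 58.6) / (3 * 3.6) = 1.15
Cpl = (58.6 - 45.2) / (3 * 3.6) = 1.24
Cpk = min(1.15, 1.24) = 1.15

1.15


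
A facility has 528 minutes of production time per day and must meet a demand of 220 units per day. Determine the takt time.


Formula: Takt Time = Available Production Time / Customer Demand
Takt = 528 min/day / 220 units/day
Takt = 2.4 min/unit

2.4 min/unit


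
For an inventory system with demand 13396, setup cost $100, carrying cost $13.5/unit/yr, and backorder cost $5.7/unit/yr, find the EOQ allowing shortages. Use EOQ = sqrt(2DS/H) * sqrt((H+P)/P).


Formula: EOQ* = sqrt(2DS/H) * sqrt((H+P)/P)
Base EOQ = sqrt(2*13396*100/13.5) = 445.49 units
Correction = sqrt((13.5+5.7)/5.7) = 1.83533
EOQ* = 445.49 * 1.83533 = 817.6 units

817.6 units


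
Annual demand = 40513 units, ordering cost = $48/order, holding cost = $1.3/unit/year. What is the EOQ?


Formula: EOQ = sqrt(2 * D * S / H)
Numerator: 2 * 40513 * 48 = 3889248
2DS/H = 3889248 / 1.3 = 2991729.2
EOQ = sqrt(2991729.2) = 1729.7 units

1729.7 units


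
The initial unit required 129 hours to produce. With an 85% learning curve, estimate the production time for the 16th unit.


Formula: T_n = T_1 * (learning_rate)^(log2(n)) where learning_rate = rate/100
Doublings = log2(16) = 4
T_n = 129 * 0.85^4
T_n = 129 * 0.522 = 67.3 hours

67.3 hours


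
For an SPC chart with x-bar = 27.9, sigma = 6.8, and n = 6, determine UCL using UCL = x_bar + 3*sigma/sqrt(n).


UCL = 27.9 + 3 * 6.8 / sqrt(6)

36.23


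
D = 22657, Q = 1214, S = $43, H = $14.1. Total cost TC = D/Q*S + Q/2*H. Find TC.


TC = 22657/1214 * 43 + 1214/2 * 14.1

$9361.21


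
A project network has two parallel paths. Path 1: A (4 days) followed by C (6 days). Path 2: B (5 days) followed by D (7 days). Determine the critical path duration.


Path 1 = 4 + 6 = 10 days
Path 2 = 5 + 7 = 12 days
Duration = max(10, 12) = 12 days

12 days


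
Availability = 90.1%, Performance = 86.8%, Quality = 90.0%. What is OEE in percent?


Formula: OEE = Availability * Performance * Quality / 10000
A * P = 90.1% * 86.8% / 100 = 78.21%
OEE = 78.21% * 90.0% / 100 = 70.4%

70.4%


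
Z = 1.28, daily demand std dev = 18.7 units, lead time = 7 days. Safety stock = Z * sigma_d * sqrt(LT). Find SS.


Formula: SS = z * sigma_d * sqrt(LT)
sqrt(LT) = sqrt(7) = 2.6458
SS = 1.28 * 18.7 * 2.6458
SS = 63.3 units

63.3 units


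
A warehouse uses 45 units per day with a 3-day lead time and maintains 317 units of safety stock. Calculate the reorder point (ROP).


Formula: ROP = (Daily Demand * Lead Time) + Safety Stock
Demand during lead time = 45 * 3 = 135 units
ROP = 135 + 317 = 452 units

452 units


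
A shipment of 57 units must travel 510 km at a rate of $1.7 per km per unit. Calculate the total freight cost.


TC = dist * cost * units = 510 * 1.7 * 57 = $49419.00

$49419.00


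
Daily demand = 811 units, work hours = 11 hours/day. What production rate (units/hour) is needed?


Formula: Production Rate = Daily Demand / Available Hours
Rate = 811 units/day / 11 hours/day
Rate = 73.7 units/hour

73.7 units/hour


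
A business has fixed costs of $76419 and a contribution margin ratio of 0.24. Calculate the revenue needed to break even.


Formula: BER = Fixed Costs / Contribution Margin Ratio
BER = $76419 / 0.24
BER = $318412.50 (to the nearest cent)

$318412.50


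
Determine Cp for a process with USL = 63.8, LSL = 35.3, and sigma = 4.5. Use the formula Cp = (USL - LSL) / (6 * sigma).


Cp = (63.8 - 35.3) / (6 * 4.5)

1.06


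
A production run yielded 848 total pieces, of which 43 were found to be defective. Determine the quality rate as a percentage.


Formula: Quality Rate = Good Pieces / Total Pieces * 100
Good pieces = 848 - 43 = 805
QR = 805 / 848 * 100 = 94.9%

94.9%


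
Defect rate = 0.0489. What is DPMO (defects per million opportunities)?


DPMO = defect_rate * 1000000 = 0.0489 * 1000000

48900


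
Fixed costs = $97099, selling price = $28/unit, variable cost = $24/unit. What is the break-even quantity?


Formula: BEQ = Fixed Costs / (Price - Variable Cost)
Contribution margin = $28 - $24 = $4/unit
BEQ = ceil($97099 / $4/unit) = ceil(24274.75) = 24275 units

24275 units


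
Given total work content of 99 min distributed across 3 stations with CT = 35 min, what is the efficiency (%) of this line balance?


Formula: Efficiency = Sum of Task Times / (N_stations * CT) * 100
Total station capacity = 3 stations * 35 min = 105 min
Efficiency = 99 / 105 * 100 = 94.3%

94.3%


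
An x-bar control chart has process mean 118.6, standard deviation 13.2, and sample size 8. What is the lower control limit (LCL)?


LCL = 118.6 - 3 * 13.2 / sqrt(8)

104.6


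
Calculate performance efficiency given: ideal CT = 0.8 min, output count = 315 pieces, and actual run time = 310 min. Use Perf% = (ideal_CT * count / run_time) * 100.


Formula: Performance = (Ideal CT * Total Count) / Run Time * 100
Ideal output time = 0.8 * 315 = 252.0 min
Performance = 252.0 / 310 * 100 = 81.3%

81.3%


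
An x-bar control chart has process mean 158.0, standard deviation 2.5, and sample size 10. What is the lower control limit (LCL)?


LCL = 158.0 - 3 * 2.5 / sqrt(10)

155.63


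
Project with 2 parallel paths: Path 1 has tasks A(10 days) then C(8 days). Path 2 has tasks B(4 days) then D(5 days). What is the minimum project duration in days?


Path 1 = 10 + 8 = 18 days
Path 2 = 4 + 5 = 9 days
Duration = max(18, 9) = 18 days

18 days


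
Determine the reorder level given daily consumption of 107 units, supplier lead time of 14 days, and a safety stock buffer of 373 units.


Formula: ROP = (Daily Demand * Lead Time) + Safety Stock
Demand during lead time = 107 * 14 = 1498 units
ROP = 1498 + 373 = 1871 units

1871 units


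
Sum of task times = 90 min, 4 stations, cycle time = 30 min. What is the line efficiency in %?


Formula: Efficiency = Sum of Task Times / (N_stations * CT) * 100
Total station capacity = 4 stations * 30 min = 120 min
Efficiency = 90 / 120 * 100 = 75.0%

75.0%


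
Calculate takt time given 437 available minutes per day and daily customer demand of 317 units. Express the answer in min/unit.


Formula: Takt Time = Available Production Time / Customer Demand
Takt = 437 min/day / 317 units/day
Takt = 1.38 min/unit

1.38 min/unit


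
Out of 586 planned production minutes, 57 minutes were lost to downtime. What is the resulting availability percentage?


Formula: Availability = (Planned Time - Downtime) / Planned Time * 100
Uptime = 586 - 57 = 529 min
Availability = 529 / 586 * 100 = 90.3%

90.3%


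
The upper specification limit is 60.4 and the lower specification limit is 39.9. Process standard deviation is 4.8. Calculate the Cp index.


Cp = (60.4 - 39.9) / (6 * 4.8)

0.71


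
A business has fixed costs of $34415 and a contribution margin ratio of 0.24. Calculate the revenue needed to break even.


Formula: BER = Fixed Costs / Contribution Margin Ratio
BER = $34415 / 0.24
BER = $143395.83 (to the nearest cent)

$143395.83


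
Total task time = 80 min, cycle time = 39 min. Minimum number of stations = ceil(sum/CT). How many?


Formula: N_min = ceil(Sum of Task Times / Cycle Time)
N_min = ceil(80 min / 39 min) = ceil(2.0513)
N_min = 3 stations

3


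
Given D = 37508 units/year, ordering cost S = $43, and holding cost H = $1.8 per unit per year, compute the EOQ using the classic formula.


Formula: EOQ = sqrt(2 * D * S / H)
Numerator: 2 * 37508 * 43 = 3225688
2DS/H = 3225688 / 1.8 = 1792048.9
EOQ = sqrt(1792048.9) = 1338.7 units

1338.7 units


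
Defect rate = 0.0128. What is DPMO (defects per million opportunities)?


DPMO = defect_rate * 1000000 = 0.0128 * 1000000

12800


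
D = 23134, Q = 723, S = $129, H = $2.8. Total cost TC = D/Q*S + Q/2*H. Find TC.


TC = 23134/723 * 129 + 723/2 * 2.8

$5139.84


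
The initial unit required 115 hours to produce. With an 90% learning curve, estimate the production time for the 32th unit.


Formula: T_n = T_1 * (learning_rate)^(log2(n)) where learning_rate = rate/100
Doublings = log2(32) = 5
T_n = 115 * 0.9^5
T_n = 115 * 0.5905 = 67.9 hours

67.9 hours


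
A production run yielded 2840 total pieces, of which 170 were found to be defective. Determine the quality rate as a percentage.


Formula: Quality Rate = Good Pieces / Total Pieces * 100
Good pieces = 2840 - 170 = 2670
QR = 2670 / 2840 * 100 = 94.0%

94.0%


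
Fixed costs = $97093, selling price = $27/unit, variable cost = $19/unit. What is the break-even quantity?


Formula: BEQ = Fixed Costs / (Price - Variable Cost)
Contribution margin = $27 - $19 = $8/unit
BEQ = ceil($97093 / $8/unit) = ceil(12136.62) = 12137 units

12137 units


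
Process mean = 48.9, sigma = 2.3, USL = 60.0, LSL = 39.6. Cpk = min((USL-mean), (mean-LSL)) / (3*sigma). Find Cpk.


Cpu = (60.0 - 48.9) / (3 * 2.3) = 1.61
Cpl = (48.9 - 39.6) / (3 * 2.3) = 1.35
Cpk = min(1.61, 1.35) = 1.35

1.35


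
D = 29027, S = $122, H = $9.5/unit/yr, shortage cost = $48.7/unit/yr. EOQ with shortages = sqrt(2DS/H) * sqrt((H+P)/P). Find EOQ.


Formula: EOQ* = sqrt(2DS/H) * sqrt((H+P)/P)
Base EOQ = sqrt(2*29027*122/9.5) = 863.44 units
Correction = sqrt((9.5+48.7)/48.7) = 1.09319
EOQ* = 863.44 * 1.09319 = 943.9 units

943.9 units


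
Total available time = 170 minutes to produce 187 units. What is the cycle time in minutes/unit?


Formula: CT = Available Time / Number of Units
CT = 170 min / 187 units
CT = 0.91 min/unit

0.91 min/unit


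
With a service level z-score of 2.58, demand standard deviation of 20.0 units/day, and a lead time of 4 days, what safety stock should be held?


Formula: SS = z * sigma_d * sqrt(LT)
sqrt(LT) = sqrt(4) = 2.0
SS = 2.58 * 20.0 * 2.0
SS = 103.2 units

103.2 units


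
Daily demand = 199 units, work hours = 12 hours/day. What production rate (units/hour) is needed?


Formula: Production Rate = Daily Demand / Available Hours
Rate = 199 units/day / 12 hours/day
Rate = 16.6 units/hour

16.6 units/hour


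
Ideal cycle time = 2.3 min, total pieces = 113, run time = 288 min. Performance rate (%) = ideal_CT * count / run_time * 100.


Formula: Performance = (Ideal CT * Total Count) / Run Time * 100
Ideal output time = 2.3 * 113 = 259.9 min
Performance = 259.9 / 288 * 100 = 90.2%

90.2%


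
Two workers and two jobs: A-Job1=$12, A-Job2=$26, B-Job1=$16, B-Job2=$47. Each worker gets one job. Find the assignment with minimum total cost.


Option 1: A->1 + B->2 = $12 + $47 = $59
Option 2: A->2 + B->1 = $26 + $16 = $42
Min cost = min($59, $42) = $42

$42


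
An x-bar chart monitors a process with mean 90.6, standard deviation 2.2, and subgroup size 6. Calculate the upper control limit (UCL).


UCL = 90.6 + 3 * 2.2 / sqrt(6)

93.29


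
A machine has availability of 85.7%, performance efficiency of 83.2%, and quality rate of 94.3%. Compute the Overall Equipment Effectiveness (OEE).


Formula: OEE = Availability * Performance * Quality / 10000
A * P = 85.7% * 83.2% / 100 = 71.3%
OEE = 71.3% * 94.3% / 100 = 67.2%

67.2%


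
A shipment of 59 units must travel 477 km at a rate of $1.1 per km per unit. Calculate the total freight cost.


TC = dist * cost * units = 477 * 1.1 * 59 = $30957.30

$30957.30


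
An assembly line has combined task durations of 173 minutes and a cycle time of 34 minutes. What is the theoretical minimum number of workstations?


Formula: N_min = ceil(Sum of Task Times / Cycle Time)
N_min = ceil(173 min / 34 min) = ceil(5.0882)
N_min = 6 stations

6


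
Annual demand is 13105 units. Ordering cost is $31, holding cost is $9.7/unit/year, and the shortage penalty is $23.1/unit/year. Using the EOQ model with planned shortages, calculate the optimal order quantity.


Formula: EOQ* = sqrt(2DS/H) * sqrt((H+P)/P)
Base EOQ = sqrt(2*13105*31/9.7) = 289.42 units
Correction = sqrt((9.7+23.1)/23.1) = 1.1916
EOQ* = 289.42 * 1.1916 = 344.9 units

344.9 units


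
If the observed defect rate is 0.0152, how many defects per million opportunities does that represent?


DPMO = defect_rate * 1000000 = 0.0152 * 1000000

15200


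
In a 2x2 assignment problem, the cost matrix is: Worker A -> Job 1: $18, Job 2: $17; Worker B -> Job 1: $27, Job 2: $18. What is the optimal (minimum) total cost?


Option 1: A->1 + B->2 = $18 + $18 = $36
Option 2: A->2 + B->1 = $17 + $27 = $44
Min cost = min($36, $44) = $36

$36


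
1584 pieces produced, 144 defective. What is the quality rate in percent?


Formula: Quality Rate = Good Pieces / Total Pieces * 100
Good pieces = 1584 - 144 = 1440
QR = 1440 / 1584 * 100 = 90.9%

90.9%


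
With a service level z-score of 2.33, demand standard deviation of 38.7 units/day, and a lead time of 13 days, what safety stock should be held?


Formula: SS = z * sigma_d * sqrt(LT)
sqrt(LT) = sqrt(13) = 3.6056
SS = 2.33 * 38.7 * 3.6056
SS = 325.1 units

325.1 units


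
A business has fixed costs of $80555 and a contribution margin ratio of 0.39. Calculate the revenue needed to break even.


Formula: BER = Fixed Costs / Contribution Margin Ratio
BER = $80555 / 0.39
BER = $206551.28 (to the nearest cent)

$206551.28


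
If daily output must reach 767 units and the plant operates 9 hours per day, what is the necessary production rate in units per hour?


Formula: Production Rate = Daily Demand / Available Hours
Rate = 767 units/day / 9 hours/day
Rate = 85.2 units/hour

85.2 units/hour


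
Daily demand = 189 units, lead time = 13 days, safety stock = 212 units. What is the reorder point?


Formula: ROP = (Daily Demand * Lead Time) + Safety Stock
Demand during lead time = 189 * 13 = 2457 units
ROP = 2457 + 212 = 2669 units

2669 units


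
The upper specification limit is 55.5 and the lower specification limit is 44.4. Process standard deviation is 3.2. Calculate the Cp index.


Cp = (55.5 - 44.4) / (6 * 3.2)

0.58


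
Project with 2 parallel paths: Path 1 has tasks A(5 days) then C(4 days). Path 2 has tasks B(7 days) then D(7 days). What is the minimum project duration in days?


Path 1 = 5 + 4 = 9 days
Path 2 = 7 + 7 = 14 days
Duration = max(9, 14) = 14 days

14 days


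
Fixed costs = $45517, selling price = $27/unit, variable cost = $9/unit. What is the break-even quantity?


Formula: BEQ = Fixed Costs / (Price - Variable Cost)
Contribution margin = $27 - $9 = $18/unit
BEQ = ceil($45517 / $18/unit) = ceil(2528.72) = 2529 units

2529 units


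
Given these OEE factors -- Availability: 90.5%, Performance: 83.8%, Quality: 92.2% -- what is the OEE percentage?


Formula: OEE = Availability * Performance * Quality / 10000
A * P = 90.5% * 83.8% / 100 = 75.84%
OEE = 75.84% * 92.2% / 100 = 69.9%

69.9%


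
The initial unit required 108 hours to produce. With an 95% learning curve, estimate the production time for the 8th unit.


Formula: T_n = T_1 * (learning_rate)^(log2(n)) where learning_rate = rate/100
Doublings = log2(8) = 3
T_n = 108 * 0.95^3
T_n = 108 * 0.8574 = 92.6 hours

92.6 hours


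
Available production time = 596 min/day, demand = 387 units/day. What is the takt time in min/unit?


Formula: Takt Time = Available Production Time / Customer Demand
Takt = 596 min/day / 387 units/day
Takt = 1.54 min/unit

1.54 min/unit


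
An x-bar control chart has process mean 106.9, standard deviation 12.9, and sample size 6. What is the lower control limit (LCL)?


LCL = 106.9 - 3 * 12.9 / sqrt(6)

91.1


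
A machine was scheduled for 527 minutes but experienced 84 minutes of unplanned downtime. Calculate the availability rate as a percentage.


Formula: Availability = (Planned Time - Downtime) / Planned Time * 100
Uptime = 527 - 84 = 443 min
Availability = 443 / 527 * 100 = 84.1%

84.1%


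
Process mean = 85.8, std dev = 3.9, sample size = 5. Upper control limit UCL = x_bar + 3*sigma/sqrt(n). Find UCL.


UCL = 85.8 + 3 * 3.9 / sqrt(5)

91.03


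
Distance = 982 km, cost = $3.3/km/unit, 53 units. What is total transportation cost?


TC = dist * cost * units = 982 * 3.3 * 53 = $171751.80

$171751.80


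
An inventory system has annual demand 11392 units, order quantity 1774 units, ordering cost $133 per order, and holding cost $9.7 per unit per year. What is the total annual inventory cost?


TC = 11392/1774 * 133 + 1774/2 * 9.7

$9457.98


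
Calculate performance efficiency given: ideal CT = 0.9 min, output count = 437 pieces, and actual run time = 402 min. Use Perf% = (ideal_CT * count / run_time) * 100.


Formula: Performance = (Ideal CT * Total Count) / Run Time * 100
Ideal output time = 0.9 * 437 = 393.3 min
Performance = 393.3 / 402 * 100 = 97.8%

97.8%


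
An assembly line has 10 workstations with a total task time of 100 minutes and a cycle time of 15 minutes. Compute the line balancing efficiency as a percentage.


Formula: Efficiency = Sum of Task Times / (N_stations * CT) * 100
Total station capacity = 10 stations * 15 min = 150 min
Efficiency = 100 / 150 * 100 = 66.7%

66.7%


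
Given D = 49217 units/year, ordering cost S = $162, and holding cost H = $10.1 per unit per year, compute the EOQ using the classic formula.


Formula: EOQ = sqrt(2 * D * S / H)
Numerator: 2 * 49217 * 162 = 15946308
2DS/H = 15946308 / 10.1 = 1578842.4
EOQ = sqrt(1578842.4) = 1256.5 units

1256.5 units


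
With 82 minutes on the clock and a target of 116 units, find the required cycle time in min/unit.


Formula: CT = Available Time / Number of Units
CT = 82 min / 116 units
CT = 0.71 min/unit

0.71 min/unit


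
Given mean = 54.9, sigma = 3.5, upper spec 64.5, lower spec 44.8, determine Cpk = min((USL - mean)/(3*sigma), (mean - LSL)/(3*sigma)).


Cpu = (64.5 - 54.9) / (3 * 3.5) = 0.91
Cpl = (54.9 - 44.8) / (3 * 3.5) = 0.96
Cpk = min(0.91, 0.96) = 0.91

0.91


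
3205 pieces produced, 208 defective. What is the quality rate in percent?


Formula: Quality Rate = Good Pieces / Total Pieces * 100
Good pieces = 3205 - 208 = 2997
QR = 2997 / 3205 * 100 = 93.5%

93.5%


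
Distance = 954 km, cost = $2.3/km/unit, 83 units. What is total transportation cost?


TC = dist * cost * units = 954 * 2.3 * 83 = $182118.60

$182118.60


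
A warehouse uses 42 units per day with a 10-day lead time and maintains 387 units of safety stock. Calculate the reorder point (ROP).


Formula: ROP = (Daily Demand * Lead Time) + Safety Stock
Demand during lead time = 42 * 10 = 420 units
ROP = 420 + 387 = 807 units

807 units


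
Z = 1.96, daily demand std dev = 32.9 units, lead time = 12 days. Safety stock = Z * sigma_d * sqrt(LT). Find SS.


Formula: SS = z * sigma_d * sqrt(LT)
sqrt(LT) = sqrt(12) = 3.4641
SS = 1.96 * 32.9 * 3.4641
SS = 223.4 units

223.4 units


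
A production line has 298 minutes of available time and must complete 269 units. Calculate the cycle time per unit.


Formula: CT = Available Time / Number of Units
CT = 298 min / 269 units
CT = 1.11 min/unit

1.11 min/unit


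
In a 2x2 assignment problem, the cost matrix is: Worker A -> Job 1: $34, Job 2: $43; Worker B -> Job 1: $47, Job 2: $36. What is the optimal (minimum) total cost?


Option 1: A->1 + B->2 = $34 + $36 = $70
Option 2: A->2 + B->1 = $43 + $47 = $90
Min cost = min($70, $90) = $70

$70


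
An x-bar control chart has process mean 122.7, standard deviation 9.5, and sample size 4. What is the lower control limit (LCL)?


LCL = 122.7 - 3 * 9.5 / sqrt(4)

108.45


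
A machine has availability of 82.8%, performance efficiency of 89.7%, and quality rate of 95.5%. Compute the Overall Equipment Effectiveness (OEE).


Formula: OEE = Availability * Performance * Quality / 10000
A * P = 82.8% * 89.7% / 100 = 74.27%
OEE = 74.27% * 95.5% / 100 = 70.9%

70.9%


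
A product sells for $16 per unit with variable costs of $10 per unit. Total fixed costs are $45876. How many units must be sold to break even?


Formula: BEQ = Fixed Costs / (Price - Variable Cost)
Contribution margin = $16 - $10 = $6/unit
BEQ = ceil($45876 / $6/unit) = ceil(7646.0) = 7646 units

7646 units


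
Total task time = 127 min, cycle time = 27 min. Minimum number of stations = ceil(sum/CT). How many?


Formula: N_min = ceil(Sum of Task Times / Cycle Time)
N_min = ceil(127 min / 27 min) = ceil(4.7037)
N_min = 5 stations

5


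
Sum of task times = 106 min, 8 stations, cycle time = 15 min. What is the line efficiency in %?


Formula: Efficiency = Sum of Task Times / (N_stations * CT) * 100
Total station capacity = 8 stations * 15 min = 120 min
Efficiency = 106 / 120 * 100 = 88.3%

88.3%


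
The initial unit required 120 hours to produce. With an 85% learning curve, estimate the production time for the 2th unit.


Formula: T_n = T_1 * (learning_rate)^(log2(n)) where learning_rate = rate/100
Doublings = log2(2) = 1
T_n = 120 * 0.85^1
T_n = 120 * 0.85 = 102.0 hours

102.0 hours


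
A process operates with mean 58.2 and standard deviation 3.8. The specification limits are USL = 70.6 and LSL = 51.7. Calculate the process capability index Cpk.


Cpu = (70.6 - 58.2) / (3 * 3.8) = 1.09
Cpl = (58.2 - 51.7) / (3 * 3.8) = 0.57
Cpk = min(1.09, 0.57) = 0.57

0.57


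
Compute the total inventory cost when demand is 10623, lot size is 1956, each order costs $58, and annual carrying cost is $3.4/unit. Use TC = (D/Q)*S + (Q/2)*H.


TC = 10623/1956 * 58 + 1956/2 * 3.4

$3640.20


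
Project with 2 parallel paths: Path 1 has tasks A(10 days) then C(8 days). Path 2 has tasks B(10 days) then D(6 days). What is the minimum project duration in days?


Path 1 = 10 + 8 = 18 days
Path 2 = 10 + 6 = 16 days
Duration = max(18, 16) = 18 days

18 days
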